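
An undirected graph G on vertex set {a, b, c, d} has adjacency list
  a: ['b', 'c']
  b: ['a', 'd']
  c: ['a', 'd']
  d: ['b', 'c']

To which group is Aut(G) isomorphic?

the hyperoctahedral group B_2

G is 2-regular and bipartite on 2^2 = 4 vertices with girth 4; it is the hypercube graph Q_2. The symmetry group of the 2-cube is the hyperoctahedral group B_2 = Z_2 ≀ S_2, of order 2^2·2! = 8.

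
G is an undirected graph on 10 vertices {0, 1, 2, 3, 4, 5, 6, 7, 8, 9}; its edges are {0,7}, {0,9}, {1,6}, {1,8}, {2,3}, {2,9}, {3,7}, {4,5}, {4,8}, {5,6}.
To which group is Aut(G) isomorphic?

(D_5 × D_5) ⋊ Z_2

G has two connected components, {1, 4, 5, 6, 8} and {0, 2, 3, 7, 9}; each is 2-regular, so G = C_5 ⊔ C_5. With two isomorphic components, Aut(G) = Aut(C_5) ≀ S_2 = (D_5 × D_5) ⋊ Z_2: permute each cycle by D_5, then optionally swap the two cycles. Order 2·(2·5)² = 200.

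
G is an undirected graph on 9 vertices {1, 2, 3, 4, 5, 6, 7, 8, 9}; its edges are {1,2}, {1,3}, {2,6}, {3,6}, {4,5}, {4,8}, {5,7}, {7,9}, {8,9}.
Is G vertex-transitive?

G has two connected components, {4, 5, 7, 8, 9} and {1, 2, 3, 6}; each is 2-regular, so G = C_5 ⊔ C_4. The orbit of 1 under Aut(G) is {1, 2, 3, 6}, which does not contain 4, so G is not vertex-transitive.

No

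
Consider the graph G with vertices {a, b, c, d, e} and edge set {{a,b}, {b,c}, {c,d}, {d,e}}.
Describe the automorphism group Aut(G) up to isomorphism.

The degree sequence is [1, 2, 2, 2, 1]; the two degree-1 vertices a and e are the ends of a path, so G = P_5. The only nontrivial automorphism of a path is the end-to-end reflection, so Aut(G) ≅ Z_2.

C_2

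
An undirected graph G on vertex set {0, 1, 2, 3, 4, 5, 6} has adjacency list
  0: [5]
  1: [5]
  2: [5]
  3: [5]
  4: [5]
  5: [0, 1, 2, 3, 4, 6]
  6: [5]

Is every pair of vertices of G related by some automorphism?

Vertex 5 is the only vertex of degree 6, so every automorphism fixes it; G is not vertex-transitive.

No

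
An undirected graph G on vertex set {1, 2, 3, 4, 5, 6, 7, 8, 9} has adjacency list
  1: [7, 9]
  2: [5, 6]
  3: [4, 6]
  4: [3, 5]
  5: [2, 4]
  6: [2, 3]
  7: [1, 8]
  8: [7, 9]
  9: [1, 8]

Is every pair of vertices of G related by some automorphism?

G has two connected components, {2, 3, 4, 5, 6} and {1, 7, 8, 9}; each is 2-regular, so G = C_5 ⊔ C_4. The orbit of 1 under Aut(G) is {1, 7, 8, 9}, which does not contain 2, so G is not vertex-transitive.

No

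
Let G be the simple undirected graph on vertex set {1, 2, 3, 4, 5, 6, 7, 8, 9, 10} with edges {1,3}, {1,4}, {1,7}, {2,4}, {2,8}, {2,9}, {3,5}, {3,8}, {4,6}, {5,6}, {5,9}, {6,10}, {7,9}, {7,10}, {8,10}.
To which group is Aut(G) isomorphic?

S_5

G is 3-regular on 10 vertices with no triangles and no 4-cycles (girth 5): this is the Petersen graph. Viewing the Petersen graph as the Kneser graph K(5,2) — vertices are 2-subsets of {1,…,5}, edges join disjoint pairs — its automorphisms are exactly the permutations of the 5-element set, so Aut ≅ S_5 of order 120.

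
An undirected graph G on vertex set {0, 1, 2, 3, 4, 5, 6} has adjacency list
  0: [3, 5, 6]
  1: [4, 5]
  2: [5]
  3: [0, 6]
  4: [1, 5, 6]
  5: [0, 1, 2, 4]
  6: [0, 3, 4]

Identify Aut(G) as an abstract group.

1

The degree sequence is [3, 2, 1, 2, 3, 4, 3]. Checking the degree-preserving permutations of the vertex set shows that none except the identity preserves every edge, so Aut(G) is trivial.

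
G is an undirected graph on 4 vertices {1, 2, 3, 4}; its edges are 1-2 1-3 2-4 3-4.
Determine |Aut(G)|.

G is 2-regular and bipartite with parts {2, 3} and {1, 4} (each part is independent and every cross-pair is an edge), so G = K_{2,2}. Aut(K_{2,2}) is the wreath product S_2 ≀ Z_2: permute within each part, then optionally swap the parts; |Aut| = 2·(2!)² = 8.

8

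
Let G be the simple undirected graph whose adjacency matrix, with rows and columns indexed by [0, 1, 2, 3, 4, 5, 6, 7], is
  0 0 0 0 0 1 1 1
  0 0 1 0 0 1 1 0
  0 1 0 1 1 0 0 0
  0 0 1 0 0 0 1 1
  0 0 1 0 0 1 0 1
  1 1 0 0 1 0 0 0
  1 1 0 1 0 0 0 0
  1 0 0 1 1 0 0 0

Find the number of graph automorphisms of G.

48

G is 3-regular and bipartite on 2^3 = 8 vertices with girth 4; it is the hypercube graph Q_3. Aut(Q_3) consists of the signed permutations of the 3 coordinate axes: 3! permutations times 2^3 sign flips, so |Aut| = 2^3·3! = 48.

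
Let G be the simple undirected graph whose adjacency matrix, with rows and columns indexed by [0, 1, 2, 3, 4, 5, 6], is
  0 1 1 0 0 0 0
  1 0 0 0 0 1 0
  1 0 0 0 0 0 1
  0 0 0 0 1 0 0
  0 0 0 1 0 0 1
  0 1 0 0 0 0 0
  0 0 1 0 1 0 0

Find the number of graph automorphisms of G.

The degree sequence is [2, 2, 2, 1, 2, 1, 2]; the two degree-1 vertices 3 and 5 are the ends of a path, so G = P_7. The only nontrivial automorphism of a path is the end-to-end reflection, so Aut(G) ≅ Z_2.

2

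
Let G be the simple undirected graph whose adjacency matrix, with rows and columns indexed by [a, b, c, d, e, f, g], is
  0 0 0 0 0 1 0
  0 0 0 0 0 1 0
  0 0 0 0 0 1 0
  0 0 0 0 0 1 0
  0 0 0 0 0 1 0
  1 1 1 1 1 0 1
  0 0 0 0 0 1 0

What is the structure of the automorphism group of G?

Vertex f has degree 6 and every other vertex has degree 1, so G is the star K_{1,6} with centre f. The 6 leaves are pairwise interchangeable while the centre is fixed, giving Aut(G) = S_6.

S_6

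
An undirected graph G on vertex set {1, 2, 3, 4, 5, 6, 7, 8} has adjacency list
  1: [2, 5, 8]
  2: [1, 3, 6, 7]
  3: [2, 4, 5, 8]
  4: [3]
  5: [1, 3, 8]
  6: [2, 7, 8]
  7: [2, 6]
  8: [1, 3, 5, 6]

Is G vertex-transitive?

No

Vertex 4 is the only vertex of degree 1, so every automorphism fixes it; G is not vertex-transitive.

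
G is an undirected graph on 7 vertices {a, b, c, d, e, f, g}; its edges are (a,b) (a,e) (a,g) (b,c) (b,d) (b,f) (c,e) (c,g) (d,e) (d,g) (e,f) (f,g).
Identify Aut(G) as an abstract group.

The vertices split by degree into {b, e, g} (degree 4) and {a, c, d, f} (degree 3); every edge runs between the two parts, so G is the complete bipartite graph K_{3,4}. Automorphisms preserve the bipartition setwise (since the parts differ in size) and act as S_3 × S_4 within it; |Aut| = 144.

S_3 × S_4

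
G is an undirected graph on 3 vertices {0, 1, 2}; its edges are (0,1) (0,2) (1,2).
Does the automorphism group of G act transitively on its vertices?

Every vertex has degree 2, so G is the complete graph K_3. Every bijection on the vertex set is an automorphism of K_3; hence Aut(K_3) ≅ S_3, order 6. This group acts transitively on the 3 vertices.

Yes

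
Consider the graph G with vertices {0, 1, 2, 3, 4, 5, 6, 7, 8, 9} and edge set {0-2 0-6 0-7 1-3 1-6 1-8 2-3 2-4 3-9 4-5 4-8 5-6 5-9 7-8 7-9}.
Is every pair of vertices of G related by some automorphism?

G is 3-regular on 10 vertices with no triangles and no 4-cycles (girth 5): this is the Petersen graph. It is a classical fact that the Petersen graph has automorphism group S_5 (order 120), arising from its description as the Kneser graph K(5,2). Under this action every vertex can be carried to every other, so G is vertex-transitive.

Yes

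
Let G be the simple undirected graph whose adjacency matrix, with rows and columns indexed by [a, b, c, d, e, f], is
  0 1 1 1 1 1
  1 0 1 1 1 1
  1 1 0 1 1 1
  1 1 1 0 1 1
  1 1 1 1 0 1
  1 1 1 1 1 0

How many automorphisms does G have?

720

Every vertex has degree 5, so G is the complete graph K_6. Any permutation of the 6 vertices preserves K_6, so Aut(K_6) = S_6 of order 6! = 720.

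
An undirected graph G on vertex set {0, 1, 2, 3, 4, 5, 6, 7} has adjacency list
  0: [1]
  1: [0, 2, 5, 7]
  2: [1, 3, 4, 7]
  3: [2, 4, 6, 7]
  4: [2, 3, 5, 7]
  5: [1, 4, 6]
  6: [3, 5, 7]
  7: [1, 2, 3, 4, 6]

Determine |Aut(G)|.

1

The degree sequence is [1, 4, 4, 4, 4, 3, 3, 5]. Checking the degree-preserving permutations of the vertex set shows that none except the identity preserves every edge, so Aut(G) is trivial.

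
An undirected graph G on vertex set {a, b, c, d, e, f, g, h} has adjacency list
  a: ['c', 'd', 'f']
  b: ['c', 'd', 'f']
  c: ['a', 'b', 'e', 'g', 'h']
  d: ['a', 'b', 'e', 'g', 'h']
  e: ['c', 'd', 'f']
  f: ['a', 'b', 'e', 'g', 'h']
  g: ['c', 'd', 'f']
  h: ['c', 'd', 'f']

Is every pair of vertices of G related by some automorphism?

Automorphisms preserve degree, but G has vertices of degree 3 and vertices of degree 5; no automorphism maps one to the other, so G is not vertex-transitive.

No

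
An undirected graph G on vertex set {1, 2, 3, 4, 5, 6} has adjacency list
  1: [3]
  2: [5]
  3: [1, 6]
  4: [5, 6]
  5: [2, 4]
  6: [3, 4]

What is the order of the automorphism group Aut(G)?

2

The degree sequence is [1, 1, 2, 2, 2, 2]; the two degree-1 vertices 1 and 2 are the ends of a path, so G = P_6. The only nontrivial automorphism of a path is the end-to-end reflection, so Aut(G) ≅ Z_2.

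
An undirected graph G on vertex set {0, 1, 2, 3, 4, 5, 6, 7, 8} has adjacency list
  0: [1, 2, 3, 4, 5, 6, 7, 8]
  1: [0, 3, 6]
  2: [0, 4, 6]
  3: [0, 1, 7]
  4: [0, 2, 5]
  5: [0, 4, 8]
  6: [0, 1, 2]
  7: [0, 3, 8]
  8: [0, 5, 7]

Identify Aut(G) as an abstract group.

the dihedral group of order 16

Vertex 0 is the unique vertex of degree 8; the remaining 8 vertices each have degree 3 and induce a cycle, so G is the wheel on 9 vertices with hub 0. With the hub fixed, the remaining symmetry is that of the rim cycle C_8, giving the dihedral group D_8.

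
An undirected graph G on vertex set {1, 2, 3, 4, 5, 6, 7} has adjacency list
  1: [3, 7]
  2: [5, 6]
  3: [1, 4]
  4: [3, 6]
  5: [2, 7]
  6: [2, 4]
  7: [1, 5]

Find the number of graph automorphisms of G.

14

Every vertex has degree 2 and the graph is connected, so G is the 7-cycle C_7. The automorphisms of the 7-cycle are exactly the symmetries of a regular 7-gon: the dihedral group D_7, |D_7| = 14.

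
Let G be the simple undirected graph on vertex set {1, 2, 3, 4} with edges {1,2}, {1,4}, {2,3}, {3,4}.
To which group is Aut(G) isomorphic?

the hyperoctahedral group B_2

G is 2-regular and bipartite on 2^2 = 4 vertices with girth 4; it is the hypercube graph Q_2. Aut(Q_2) consists of the signed permutations of the 2 coordinate axes: 2! permutations times 2^2 sign flips, so |Aut| = 2^2·2! = 8.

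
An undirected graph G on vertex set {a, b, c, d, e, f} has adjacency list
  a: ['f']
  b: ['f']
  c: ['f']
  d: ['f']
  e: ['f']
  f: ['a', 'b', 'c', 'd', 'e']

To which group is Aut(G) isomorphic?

the symmetric group on 5 letters

Vertex f has degree 5 and every other vertex has degree 1, so G is the star K_{1,5} with centre f. Any automorphism fixes the centre and permutes the 5 leaves freely, so Aut(G) ≅ S_5 of order 5! = 120.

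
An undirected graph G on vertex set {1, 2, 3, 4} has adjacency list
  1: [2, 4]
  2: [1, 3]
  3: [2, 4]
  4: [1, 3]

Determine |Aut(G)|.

G is 2-regular and connected on 4 vertices, i.e. the cycle C_4. The automorphisms of the 4-cycle are exactly the symmetries of a regular 4-gon: the dihedral group D_4, |D_4| = 8.

8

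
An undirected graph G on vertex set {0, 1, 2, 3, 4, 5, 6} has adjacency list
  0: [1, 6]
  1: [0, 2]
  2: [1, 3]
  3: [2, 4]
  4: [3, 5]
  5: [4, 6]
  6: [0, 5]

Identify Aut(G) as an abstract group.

D_7

G is 2-regular and connected on 7 vertices, i.e. the cycle C_7. The automorphisms of the 7-cycle are exactly the symmetries of a regular 7-gon: the dihedral group D_7, |D_7| = 14.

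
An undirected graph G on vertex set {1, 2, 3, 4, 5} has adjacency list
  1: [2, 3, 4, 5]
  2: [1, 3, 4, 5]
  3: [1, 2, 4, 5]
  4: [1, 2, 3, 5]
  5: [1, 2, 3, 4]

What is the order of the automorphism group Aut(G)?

120

All 5 vertices are pairwise adjacent: G = K_5. Any permutation of the 5 vertices preserves K_5, so Aut(K_5) = S_5 of order 5! = 120.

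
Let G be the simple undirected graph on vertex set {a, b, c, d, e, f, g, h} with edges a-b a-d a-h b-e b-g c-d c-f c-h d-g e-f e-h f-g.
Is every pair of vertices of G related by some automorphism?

Yes

G is 3-regular and bipartite on 2^3 = 8 vertices with girth 4; it is the hypercube graph Q_3. The symmetry group of the 3-cube is the hyperoctahedral group B_3 = Z_2 ≀ S_3, of order 2^3·3! = 48. This group acts transitively on the 8 vertices.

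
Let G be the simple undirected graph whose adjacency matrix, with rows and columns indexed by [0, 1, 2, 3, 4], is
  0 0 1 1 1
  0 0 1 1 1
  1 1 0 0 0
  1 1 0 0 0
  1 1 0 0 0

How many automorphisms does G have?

The vertices split by degree into {0, 1} (degree 3) and {2, 3, 4} (degree 2); every edge runs between the two parts, so G is the complete bipartite graph K_{2,3}. The parts have unequal sizes, so no automorphism swaps them; each part is permuted independently, giving S_3 × S_2 of order 3!·2! = 12.

12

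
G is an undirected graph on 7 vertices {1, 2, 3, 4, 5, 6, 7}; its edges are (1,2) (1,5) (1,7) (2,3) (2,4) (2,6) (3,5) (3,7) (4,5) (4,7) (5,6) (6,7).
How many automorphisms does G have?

144

The vertices split by degree into {2, 5, 7} (degree 4) and {1, 3, 4, 6} (degree 3); every edge runs between the two parts, so G is the complete bipartite graph K_{3,4}. Automorphisms preserve the bipartition setwise (since the parts differ in size) and act as S_3 × S_4 within it; |Aut| = 144.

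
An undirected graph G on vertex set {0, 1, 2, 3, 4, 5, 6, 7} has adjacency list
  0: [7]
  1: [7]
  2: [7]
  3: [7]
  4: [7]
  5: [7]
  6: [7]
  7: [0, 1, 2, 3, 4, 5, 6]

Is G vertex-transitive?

No

Vertex 7 is the only vertex of degree 7, so every automorphism fixes it; G is not vertex-transitive.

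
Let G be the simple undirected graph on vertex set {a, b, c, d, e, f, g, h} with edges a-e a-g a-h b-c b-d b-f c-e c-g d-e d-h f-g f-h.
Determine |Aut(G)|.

48

G is 3-regular and bipartite on 2^3 = 8 vertices with girth 4; it is the hypercube graph Q_3. The symmetry group of the 3-cube is the hyperoctahedral group B_3 = Z_2 ≀ S_3, of order 2^3·3! = 48.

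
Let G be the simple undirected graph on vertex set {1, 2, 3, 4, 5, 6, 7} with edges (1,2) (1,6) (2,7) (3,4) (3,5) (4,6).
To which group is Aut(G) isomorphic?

C_2

The degree sequence is [2, 2, 2, 2, 1, 2, 1]; the two degree-1 vertices 5 and 7 are the ends of a path, so G = P_7. A path has exactly one nontrivial symmetry — reversal — giving Aut(G) of order 2.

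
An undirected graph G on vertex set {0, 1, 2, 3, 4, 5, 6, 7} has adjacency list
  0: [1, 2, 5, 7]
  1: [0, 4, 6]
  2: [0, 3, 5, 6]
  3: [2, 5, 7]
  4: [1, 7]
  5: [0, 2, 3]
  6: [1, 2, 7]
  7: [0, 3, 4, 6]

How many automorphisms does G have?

The degree sequence is [4, 3, 4, 3, 2, 3, 3, 4]. Checking the degree-preserving permutations of the vertex set shows that none except the identity preserves every edge, so Aut(G) is trivial.

1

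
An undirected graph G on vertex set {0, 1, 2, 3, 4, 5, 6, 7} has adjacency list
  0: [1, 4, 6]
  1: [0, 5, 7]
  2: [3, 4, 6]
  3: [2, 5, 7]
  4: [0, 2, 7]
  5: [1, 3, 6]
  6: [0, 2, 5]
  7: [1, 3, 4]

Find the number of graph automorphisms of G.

G is 3-regular and bipartite on 2^3 = 8 vertices with girth 4; it is the hypercube graph Q_3. The symmetry group of the 3-cube is the hyperoctahedral group B_3 = Z_2 ≀ S_3, of order 2^3·3! = 48.

48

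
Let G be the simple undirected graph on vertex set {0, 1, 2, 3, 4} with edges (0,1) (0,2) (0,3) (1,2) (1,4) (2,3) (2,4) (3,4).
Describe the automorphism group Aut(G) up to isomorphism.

the dihedral group of order 8

Vertex 2 is the unique vertex of degree 4; the remaining 4 vertices each have degree 3 and induce a cycle, so G is the wheel on 5 vertices with hub 2. With the hub fixed, the remaining symmetry is that of the rim cycle C_4, giving the dihedral group D_4.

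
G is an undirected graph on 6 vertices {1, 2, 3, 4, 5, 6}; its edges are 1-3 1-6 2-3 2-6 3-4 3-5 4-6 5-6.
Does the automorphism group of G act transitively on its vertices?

Automorphisms preserve degree, but G has vertices of degree 2 and vertices of degree 4; no automorphism maps one to the other, so G is not vertex-transitive.

No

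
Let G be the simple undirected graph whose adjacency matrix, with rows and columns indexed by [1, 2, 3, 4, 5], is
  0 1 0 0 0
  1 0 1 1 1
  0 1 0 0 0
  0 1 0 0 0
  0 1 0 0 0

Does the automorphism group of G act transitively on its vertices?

No

Vertex 2 is the only vertex of degree 4, so every automorphism fixes it; G is not vertex-transitive.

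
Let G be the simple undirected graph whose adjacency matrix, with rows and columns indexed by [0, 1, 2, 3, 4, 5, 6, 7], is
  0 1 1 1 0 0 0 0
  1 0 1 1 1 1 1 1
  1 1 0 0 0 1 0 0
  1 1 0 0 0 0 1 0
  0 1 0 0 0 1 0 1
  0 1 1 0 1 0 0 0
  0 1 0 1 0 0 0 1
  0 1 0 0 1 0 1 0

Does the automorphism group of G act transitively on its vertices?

Vertex 1 is the only vertex of degree 7, so every automorphism fixes it; G is not vertex-transitive.

No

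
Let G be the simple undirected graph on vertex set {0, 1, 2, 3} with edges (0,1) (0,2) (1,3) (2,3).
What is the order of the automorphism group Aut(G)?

G is 2-regular and connected on 4 vertices, i.e. the cycle C_4. The automorphisms of the 4-cycle are exactly the symmetries of a regular 4-gon: the dihedral group D_4, |D_4| = 8.

8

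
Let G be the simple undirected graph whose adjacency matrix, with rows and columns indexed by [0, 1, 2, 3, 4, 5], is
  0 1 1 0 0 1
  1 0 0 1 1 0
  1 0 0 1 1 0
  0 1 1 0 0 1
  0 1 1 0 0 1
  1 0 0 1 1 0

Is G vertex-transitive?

Yes

G is 3-regular and bipartite with parts {0, 3, 4} and {1, 2, 5} (each part is independent and every cross-pair is an edge), so G = K_{3,3}. Each part can be permuted independently (S_3 × S_3) and the two equal-size parts can also be swapped, giving (S_3 × S_3) ⋊ Z_2 of order 2·(3!)² = 72. This group acts transitively on the 6 vertices.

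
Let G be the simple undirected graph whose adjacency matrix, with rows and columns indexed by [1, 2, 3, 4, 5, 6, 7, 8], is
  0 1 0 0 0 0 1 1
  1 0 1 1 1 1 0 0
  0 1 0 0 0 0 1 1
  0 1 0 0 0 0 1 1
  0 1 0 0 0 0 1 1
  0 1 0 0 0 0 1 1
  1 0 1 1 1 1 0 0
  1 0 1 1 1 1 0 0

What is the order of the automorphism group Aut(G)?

720

The vertices split by degree into {2, 7, 8} (degree 5) and {1, 3, 4, 5, 6} (degree 3); every edge runs between the two parts, so G is the complete bipartite graph K_{3,5}. The parts have unequal sizes, so no automorphism swaps them; each part is permuted independently, giving S_5 × S_3 of order 5!·3! = 720.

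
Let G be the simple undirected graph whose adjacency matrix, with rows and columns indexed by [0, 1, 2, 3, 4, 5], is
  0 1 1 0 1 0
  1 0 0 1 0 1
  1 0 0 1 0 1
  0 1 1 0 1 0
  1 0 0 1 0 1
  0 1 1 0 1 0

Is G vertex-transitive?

G is 3-regular and bipartite with parts {1, 2, 4} and {0, 3, 5} (each part is independent and every cross-pair is an edge), so G = K_{3,3}. Aut(K_{3,3}) is the wreath product S_3 ≀ Z_2: permute within each part, then optionally swap the parts; |Aut| = 2·(3!)² = 72. Under this action every vertex can be carried to every other, so G is vertex-transitive.

Yes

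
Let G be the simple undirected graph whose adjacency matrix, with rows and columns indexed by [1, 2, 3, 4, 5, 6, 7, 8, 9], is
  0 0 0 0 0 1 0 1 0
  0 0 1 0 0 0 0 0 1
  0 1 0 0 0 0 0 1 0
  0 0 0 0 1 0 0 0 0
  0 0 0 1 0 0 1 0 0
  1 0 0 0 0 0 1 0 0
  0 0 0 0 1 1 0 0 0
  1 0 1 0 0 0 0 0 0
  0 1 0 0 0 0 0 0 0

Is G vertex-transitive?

No

Automorphisms preserve degree, but G has vertices of degree 1 and vertices of degree 2; no automorphism maps one to the other, so G is not vertex-transitive.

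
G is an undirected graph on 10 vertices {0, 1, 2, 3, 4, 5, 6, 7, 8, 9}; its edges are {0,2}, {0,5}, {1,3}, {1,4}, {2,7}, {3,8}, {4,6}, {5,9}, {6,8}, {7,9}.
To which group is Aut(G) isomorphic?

(D_5 × D_5) ⋊ Z_2

G has two connected components, {1, 3, 4, 6, 8} and {0, 2, 5, 7, 9}; each is 2-regular, so G = C_5 ⊔ C_5. With two isomorphic components, Aut(G) = Aut(C_5) ≀ S_2 = (D_5 × D_5) ⋊ Z_2: permute each cycle by D_5, then optionally swap the two cycles. Order 2·(2·5)² = 200.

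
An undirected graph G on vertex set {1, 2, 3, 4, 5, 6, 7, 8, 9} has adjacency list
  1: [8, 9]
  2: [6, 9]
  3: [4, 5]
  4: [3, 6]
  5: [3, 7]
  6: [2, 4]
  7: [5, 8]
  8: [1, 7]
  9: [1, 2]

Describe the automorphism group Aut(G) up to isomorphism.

D_9

G is 2-regular and connected on 9 vertices, i.e. the cycle C_9. The automorphisms of the 9-cycle are exactly the symmetries of a regular 9-gon: the dihedral group D_9, |D_9| = 18.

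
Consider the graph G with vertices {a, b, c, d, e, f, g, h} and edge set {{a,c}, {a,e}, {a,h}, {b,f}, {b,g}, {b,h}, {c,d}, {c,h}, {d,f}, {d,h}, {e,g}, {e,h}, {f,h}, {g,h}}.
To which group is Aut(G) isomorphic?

Vertex h is the unique vertex of degree 7; the remaining 7 vertices each have degree 3 and induce a cycle, so G is the wheel on 8 vertices with hub h. Every automorphism fixes the hub and acts on the rim 7-cycle, so Aut(G) ≅ Aut(C_7) = D_7 of order 14.

the dihedral group of order 14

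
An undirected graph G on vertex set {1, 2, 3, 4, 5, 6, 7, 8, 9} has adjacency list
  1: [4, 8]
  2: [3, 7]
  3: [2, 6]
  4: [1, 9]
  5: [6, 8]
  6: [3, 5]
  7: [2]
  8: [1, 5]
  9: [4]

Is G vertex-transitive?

No

Automorphisms preserve degree, but G has vertices of degree 1 and vertices of degree 2; no automorphism maps one to the other, so G is not vertex-transitive.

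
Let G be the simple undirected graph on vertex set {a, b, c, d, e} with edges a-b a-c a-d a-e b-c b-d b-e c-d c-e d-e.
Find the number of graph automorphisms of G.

120

Every vertex has degree 4, so G is the complete graph K_5. Any permutation of the 5 vertices preserves K_5, so Aut(K_5) = S_5 of order 5! = 120.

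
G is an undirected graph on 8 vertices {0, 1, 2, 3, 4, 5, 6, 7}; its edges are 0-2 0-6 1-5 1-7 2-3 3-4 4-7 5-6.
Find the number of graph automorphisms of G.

Every vertex has degree 2 and the graph is connected, so G is the 8-cycle C_8. C_8 has 8 rotations and 8 reflections, so Aut(C_8) ≅ D_8 of order 16.

16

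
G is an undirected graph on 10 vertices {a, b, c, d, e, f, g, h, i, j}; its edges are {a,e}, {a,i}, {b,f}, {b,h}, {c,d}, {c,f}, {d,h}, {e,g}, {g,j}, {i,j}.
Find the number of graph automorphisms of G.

G has two connected components, {a, e, g, i, j} and {b, c, d, f, h}; each is 2-regular, so G = C_5 ⊔ C_5. Aut of a disjoint union of two copies of C_5 is the wreath product D_5 ≀ Z_2, of order 2·10² = 200.

200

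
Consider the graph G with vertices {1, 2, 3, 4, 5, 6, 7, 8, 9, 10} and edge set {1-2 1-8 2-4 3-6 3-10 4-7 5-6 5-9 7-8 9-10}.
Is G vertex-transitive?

G has two connected components, {1, 2, 4, 7, 8} and {3, 5, 6, 9, 10}; each is 2-regular, so G = C_5 ⊔ C_5. With two isomorphic components, Aut(G) = Aut(C_5) ≀ S_2 = (D_5 × D_5) ⋊ Z_2: permute each cycle by D_5, then optionally swap the two cycles. Order 2·(2·5)² = 200. Under this action every vertex can be carried to every other, so G is vertex-transitive.

Yes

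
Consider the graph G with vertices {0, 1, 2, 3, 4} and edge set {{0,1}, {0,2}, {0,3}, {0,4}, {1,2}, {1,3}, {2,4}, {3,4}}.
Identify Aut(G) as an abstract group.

Vertex 0 is the unique vertex of degree 4; the remaining 4 vertices each have degree 3 and induce a cycle, so G is the wheel on 5 vertices with hub 0. Every automorphism fixes the hub and acts on the rim 4-cycle, so Aut(G) ≅ Aut(C_4) = D_4 of order 8.

the dihedral group of order 8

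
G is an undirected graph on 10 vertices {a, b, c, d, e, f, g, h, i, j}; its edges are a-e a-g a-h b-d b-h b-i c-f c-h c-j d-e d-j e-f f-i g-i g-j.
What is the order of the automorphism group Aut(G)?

G is 3-regular on 10 vertices with no triangles and no 4-cycles (girth 5): this is the Petersen graph. It is a classical fact that the Petersen graph has automorphism group S_5 (order 120), arising from its description as the Kneser graph K(5,2).

120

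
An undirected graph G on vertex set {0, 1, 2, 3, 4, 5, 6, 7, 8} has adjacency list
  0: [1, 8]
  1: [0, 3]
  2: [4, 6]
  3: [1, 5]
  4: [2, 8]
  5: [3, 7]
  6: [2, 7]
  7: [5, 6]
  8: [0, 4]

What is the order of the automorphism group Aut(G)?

18

G is 2-regular and connected on 9 vertices, i.e. the cycle C_9. C_9 has 9 rotations and 9 reflections, so Aut(C_9) ≅ D_9 of order 18.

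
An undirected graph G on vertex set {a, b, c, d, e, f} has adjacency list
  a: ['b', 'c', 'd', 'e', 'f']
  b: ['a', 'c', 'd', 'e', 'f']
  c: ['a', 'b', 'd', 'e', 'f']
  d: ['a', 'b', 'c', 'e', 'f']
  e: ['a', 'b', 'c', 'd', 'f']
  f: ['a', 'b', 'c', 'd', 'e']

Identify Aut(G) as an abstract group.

All 6 vertices are pairwise adjacent: G = K_6. Any permutation of the 6 vertices preserves K_6, so Aut(K_6) = S_6 of order 6! = 720.

the symmetric group on 6 letters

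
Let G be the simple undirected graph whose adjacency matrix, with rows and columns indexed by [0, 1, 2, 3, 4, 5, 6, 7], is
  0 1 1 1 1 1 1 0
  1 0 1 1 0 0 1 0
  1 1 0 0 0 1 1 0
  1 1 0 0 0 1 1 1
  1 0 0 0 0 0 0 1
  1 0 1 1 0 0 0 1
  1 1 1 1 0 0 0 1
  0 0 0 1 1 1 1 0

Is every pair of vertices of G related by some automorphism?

Vertex 0 is the only vertex of degree 6, so every automorphism fixes it; G is not vertex-transitive.

No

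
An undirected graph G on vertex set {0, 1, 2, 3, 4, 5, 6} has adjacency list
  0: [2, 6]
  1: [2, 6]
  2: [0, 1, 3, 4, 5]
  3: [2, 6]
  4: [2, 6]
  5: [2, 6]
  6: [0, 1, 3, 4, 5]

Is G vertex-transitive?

Automorphisms preserve degree, but G has vertices of degree 2 and vertices of degree 5; no automorphism maps one to the other, so G is not vertex-transitive.

No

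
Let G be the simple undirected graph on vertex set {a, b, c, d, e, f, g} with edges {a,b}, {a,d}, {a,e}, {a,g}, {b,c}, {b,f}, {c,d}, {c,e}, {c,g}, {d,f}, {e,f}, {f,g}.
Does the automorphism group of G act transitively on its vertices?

Automorphisms preserve degree, but G has vertices of degree 3 and vertices of degree 4; no automorphism maps one to the other, so G is not vertex-transitive.

No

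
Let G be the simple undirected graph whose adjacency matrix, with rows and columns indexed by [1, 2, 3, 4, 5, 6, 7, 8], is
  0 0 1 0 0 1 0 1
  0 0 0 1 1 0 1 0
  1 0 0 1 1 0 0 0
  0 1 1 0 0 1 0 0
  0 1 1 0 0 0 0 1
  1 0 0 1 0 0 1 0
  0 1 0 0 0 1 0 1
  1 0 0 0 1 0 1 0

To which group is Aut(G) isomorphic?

Z_2^3 ⋊ S_3

G is 3-regular and bipartite on 2^3 = 8 vertices with girth 4; it is the hypercube graph Q_3. The symmetry group of the 3-cube is the hyperoctahedral group B_3 = Z_2 ≀ S_3, of order 2^3·3! = 48.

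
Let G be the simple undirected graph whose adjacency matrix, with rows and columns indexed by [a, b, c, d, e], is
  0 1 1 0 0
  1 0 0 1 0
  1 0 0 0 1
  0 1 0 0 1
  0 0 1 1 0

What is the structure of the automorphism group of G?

D_5

Every vertex has degree 2 and the graph is connected, so G is the 5-cycle C_5. C_5 has 5 rotations and 5 reflections, so Aut(C_5) ≅ D_5 of order 10.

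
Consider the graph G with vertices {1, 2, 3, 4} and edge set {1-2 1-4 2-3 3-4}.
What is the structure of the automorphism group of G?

G is 2-regular and bipartite on 2^2 = 4 vertices with girth 4; it is the hypercube graph Q_2. The symmetry group of the 2-cube is the hyperoctahedral group B_2 = Z_2 ≀ S_2, of order 2^2·2! = 8.

D_4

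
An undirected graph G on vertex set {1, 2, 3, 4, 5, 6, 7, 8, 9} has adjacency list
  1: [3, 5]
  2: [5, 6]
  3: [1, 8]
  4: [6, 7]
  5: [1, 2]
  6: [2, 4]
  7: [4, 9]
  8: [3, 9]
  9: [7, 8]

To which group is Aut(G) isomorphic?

D_9

Every vertex has degree 2 and the graph is connected, so G is the 9-cycle C_9. C_9 has 9 rotations and 9 reflections, so Aut(C_9) ≅ D_9 of order 18.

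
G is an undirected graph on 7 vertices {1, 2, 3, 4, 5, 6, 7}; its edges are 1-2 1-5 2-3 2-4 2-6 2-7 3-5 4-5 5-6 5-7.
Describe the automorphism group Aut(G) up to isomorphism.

S_2 × S_5

The vertices split by degree into {2, 5} (degree 5) and {1, 3, 4, 6, 7} (degree 2); every edge runs between the two parts, so G is the complete bipartite graph K_{2,5}. Automorphisms preserve the bipartition setwise (since the parts differ in size) and act as S_2 × S_5 within it; |Aut| = 240.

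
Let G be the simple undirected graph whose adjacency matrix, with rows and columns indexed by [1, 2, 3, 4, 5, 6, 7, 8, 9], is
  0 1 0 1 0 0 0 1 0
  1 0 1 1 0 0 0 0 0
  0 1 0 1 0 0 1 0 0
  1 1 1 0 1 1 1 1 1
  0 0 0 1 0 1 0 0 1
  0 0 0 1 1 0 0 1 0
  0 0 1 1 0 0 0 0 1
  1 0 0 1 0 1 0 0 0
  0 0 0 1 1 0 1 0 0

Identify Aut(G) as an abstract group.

the dihedral group of order 16

Vertex 4 is the unique vertex of degree 8; the remaining 8 vertices each have degree 3 and induce a cycle, so G is the wheel on 9 vertices with hub 4. Every automorphism fixes the hub and acts on the rim 8-cycle, so Aut(G) ≅ Aut(C_8) = D_8 of order 16.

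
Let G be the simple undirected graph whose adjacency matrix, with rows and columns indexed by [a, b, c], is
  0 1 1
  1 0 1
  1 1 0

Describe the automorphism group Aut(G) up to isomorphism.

S_3

All 3 vertices are pairwise adjacent: G = K_3. Any permutation of the 3 vertices preserves K_3, so Aut(K_3) = S_3 of order 3! = 6.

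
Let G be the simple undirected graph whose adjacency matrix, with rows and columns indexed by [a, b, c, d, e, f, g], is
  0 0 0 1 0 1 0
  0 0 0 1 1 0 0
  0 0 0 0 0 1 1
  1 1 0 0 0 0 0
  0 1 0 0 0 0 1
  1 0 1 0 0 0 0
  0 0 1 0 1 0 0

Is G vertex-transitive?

G is 2-regular and connected on 7 vertices, i.e. the cycle C_7. C_7 has 7 rotations and 7 reflections, so Aut(C_7) ≅ D_7 of order 14. Under this action every vertex can be carried to every other, so G is vertex-transitive.

Yes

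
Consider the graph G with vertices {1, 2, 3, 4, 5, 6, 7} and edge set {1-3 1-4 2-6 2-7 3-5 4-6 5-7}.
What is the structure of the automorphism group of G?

D_7

G is 2-regular and connected on 7 vertices, i.e. the cycle C_7. The automorphisms of the 7-cycle are exactly the symmetries of a regular 7-gon: the dihedral group D_7, |D_7| = 14.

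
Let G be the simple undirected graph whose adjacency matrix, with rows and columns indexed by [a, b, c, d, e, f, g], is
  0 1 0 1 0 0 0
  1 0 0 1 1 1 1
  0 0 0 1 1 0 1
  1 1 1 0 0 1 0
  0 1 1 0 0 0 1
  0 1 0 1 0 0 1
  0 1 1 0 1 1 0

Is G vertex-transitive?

Vertex a is the only vertex of degree 2, so every automorphism fixes it; G is not vertex-transitive.

No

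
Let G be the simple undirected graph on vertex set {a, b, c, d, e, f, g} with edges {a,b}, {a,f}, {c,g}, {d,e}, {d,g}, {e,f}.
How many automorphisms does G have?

The degree sequence is [2, 1, 1, 2, 2, 2, 2]; the two degree-1 vertices b and c are the ends of a path, so G = P_7. The only nontrivial automorphism of a path is the end-to-end reflection, so Aut(G) ≅ Z_2.

2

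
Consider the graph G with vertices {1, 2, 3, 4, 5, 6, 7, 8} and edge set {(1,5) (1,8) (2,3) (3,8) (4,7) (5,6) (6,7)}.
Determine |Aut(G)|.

2

The degree sequence is [2, 1, 2, 1, 2, 2, 2, 2]; the two degree-1 vertices 2 and 4 are the ends of a path, so G = P_8. A path has exactly one nontrivial symmetry — reversal — giving Aut(G) of order 2.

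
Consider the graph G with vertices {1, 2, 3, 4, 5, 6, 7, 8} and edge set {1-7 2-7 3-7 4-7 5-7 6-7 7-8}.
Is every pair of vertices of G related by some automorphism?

Vertex 7 is the only vertex of degree 7, so every automorphism fixes it; G is not vertex-transitive.

No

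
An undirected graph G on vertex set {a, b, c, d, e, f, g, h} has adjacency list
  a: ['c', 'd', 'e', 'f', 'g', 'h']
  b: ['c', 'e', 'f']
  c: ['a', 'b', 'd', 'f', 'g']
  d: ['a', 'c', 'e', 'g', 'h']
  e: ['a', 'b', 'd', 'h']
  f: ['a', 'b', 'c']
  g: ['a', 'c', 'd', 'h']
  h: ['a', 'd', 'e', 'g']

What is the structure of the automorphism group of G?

Degrees alone do not determine every vertex (e.g. b and f both have degree 3), but their neighbour-degree multisets differ: N(b) has degrees [3, 4, 5] while N(f) has degrees [3, 5, 6]. Repeating this refinement separates all vertices, so the only automorphism is the identity.

1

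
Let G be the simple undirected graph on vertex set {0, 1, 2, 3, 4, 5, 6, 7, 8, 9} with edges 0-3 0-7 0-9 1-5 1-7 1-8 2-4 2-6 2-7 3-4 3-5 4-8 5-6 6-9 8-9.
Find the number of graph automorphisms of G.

G is 3-regular on 10 vertices with no triangles and no 4-cycles (girth 5): this is the Petersen graph. It is a classical fact that the Petersen graph has automorphism group S_5 (order 120), arising from its description as the Kneser graph K(5,2).

120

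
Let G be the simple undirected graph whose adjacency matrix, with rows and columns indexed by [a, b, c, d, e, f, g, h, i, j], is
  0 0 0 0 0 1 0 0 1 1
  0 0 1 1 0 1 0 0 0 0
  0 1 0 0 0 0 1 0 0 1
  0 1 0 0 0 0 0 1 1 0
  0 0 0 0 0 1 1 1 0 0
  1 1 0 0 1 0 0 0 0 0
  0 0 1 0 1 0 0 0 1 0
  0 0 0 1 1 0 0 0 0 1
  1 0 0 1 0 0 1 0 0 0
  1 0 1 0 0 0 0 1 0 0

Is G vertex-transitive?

G is 3-regular on 10 vertices with no triangles and no 4-cycles (girth 5): this is the Petersen graph. It is a classical fact that the Petersen graph has automorphism group S_5 (order 120), arising from its description as the Kneser graph K(5,2). Under this action every vertex can be carried to every other, so G is vertex-transitive.

Yes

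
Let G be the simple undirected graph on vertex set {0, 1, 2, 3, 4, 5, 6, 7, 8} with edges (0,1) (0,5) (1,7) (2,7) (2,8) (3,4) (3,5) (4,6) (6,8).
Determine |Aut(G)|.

G is 2-regular and connected on 9 vertices, i.e. the cycle C_9. The automorphisms of the 9-cycle are exactly the symmetries of a regular 9-gon: the dihedral group D_9, |D_9| = 18.

18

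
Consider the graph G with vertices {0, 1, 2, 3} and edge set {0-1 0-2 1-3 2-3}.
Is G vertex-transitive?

Yes

Every vertex has degree 2 and the graph is connected, so G is the 4-cycle C_4. The automorphisms of the 4-cycle are exactly the symmetries of a regular 4-gon: the dihedral group D_4, |D_4| = 8. Under this action every vertex can be carried to every other, so G is vertex-transitive.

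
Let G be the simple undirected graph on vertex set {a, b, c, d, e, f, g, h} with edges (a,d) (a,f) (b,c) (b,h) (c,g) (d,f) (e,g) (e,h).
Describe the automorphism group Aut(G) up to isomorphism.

G has two connected components, {b, c, e, g, h} and {a, d, f}; each is 2-regular, so G = C_5 ⊔ C_3. No automorphism exchanges components of different sizes, hence Aut(G) is the direct product D_5 × D_3, order 60.

D_5 × D_3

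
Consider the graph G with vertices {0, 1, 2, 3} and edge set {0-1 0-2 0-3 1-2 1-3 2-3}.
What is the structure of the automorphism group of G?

S_4

All 4 vertices are pairwise adjacent: G = K_4. Every bijection on the vertex set is an automorphism of K_4; hence Aut(K_4) ≅ S_4, order 24.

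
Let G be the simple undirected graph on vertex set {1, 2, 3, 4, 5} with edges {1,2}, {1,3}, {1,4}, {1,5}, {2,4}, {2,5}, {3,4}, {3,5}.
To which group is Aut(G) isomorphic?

Vertex 1 is the unique vertex of degree 4; the remaining 4 vertices each have degree 3 and induce a cycle, so G is the wheel on 5 vertices with hub 1. Every automorphism fixes the hub and acts on the rim 4-cycle, so Aut(G) ≅ Aut(C_4) = D_4 of order 8.

the dihedral group of order 8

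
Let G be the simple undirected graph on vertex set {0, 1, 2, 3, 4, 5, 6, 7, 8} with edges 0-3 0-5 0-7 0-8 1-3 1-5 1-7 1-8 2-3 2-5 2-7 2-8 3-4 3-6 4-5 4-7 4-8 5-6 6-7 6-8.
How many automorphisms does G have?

The vertices split by degree into {3, 5, 7, 8} (degree 5) and {0, 1, 2, 4, 6} (degree 4); every edge runs between the two parts, so G is the complete bipartite graph K_{4,5}. The parts have unequal sizes, so no automorphism swaps them; each part is permuted independently, giving S_4 × S_5 of order 4!·5! = 2880.

2880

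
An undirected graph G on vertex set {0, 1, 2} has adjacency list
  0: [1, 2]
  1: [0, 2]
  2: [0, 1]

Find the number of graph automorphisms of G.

6

Every vertex has degree 2, so G is the complete graph K_3. Any permutation of the 3 vertices preserves K_3, so Aut(K_3) = S_3 of order 3! = 6.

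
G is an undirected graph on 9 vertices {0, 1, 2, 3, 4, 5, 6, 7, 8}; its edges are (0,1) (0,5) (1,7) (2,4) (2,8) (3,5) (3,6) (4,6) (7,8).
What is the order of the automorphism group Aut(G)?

18

Every vertex has degree 2 and the graph is connected, so G is the 9-cycle C_9. C_9 has 9 rotations and 9 reflections, so Aut(C_9) ≅ D_9 of order 18.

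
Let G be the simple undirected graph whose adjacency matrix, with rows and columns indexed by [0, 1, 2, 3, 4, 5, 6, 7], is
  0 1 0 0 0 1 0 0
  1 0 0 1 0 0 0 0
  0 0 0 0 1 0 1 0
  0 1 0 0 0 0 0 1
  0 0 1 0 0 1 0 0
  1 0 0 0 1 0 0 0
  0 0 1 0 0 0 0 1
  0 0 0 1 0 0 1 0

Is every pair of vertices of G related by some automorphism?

G is 2-regular and connected on 8 vertices, i.e. the cycle C_8. The automorphisms of the 8-cycle are exactly the symmetries of a regular 8-gon: the dihedral group D_8, |D_8| = 16. This group acts transitively on the 8 vertices.

Yes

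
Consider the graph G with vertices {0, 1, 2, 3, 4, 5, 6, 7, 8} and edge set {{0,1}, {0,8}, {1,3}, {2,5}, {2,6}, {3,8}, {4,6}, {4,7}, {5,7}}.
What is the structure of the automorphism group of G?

G has two connected components, {2, 4, 5, 6, 7} and {0, 1, 3, 8}; each is 2-regular, so G = C_5 ⊔ C_4. No automorphism exchanges components of different sizes, hence Aut(G) is the direct product D_5 × D_4, order 80.

D_5 × D_4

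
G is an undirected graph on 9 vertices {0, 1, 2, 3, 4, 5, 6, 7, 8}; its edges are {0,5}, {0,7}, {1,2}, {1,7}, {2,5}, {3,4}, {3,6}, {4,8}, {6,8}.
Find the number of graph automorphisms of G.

80

G has two connected components, {0, 1, 2, 5, 7} and {3, 4, 6, 8}; each is 2-regular, so G = C_5 ⊔ C_4. No automorphism exchanges components of different sizes, hence Aut(G) is the direct product D_5 × D_4, order 80.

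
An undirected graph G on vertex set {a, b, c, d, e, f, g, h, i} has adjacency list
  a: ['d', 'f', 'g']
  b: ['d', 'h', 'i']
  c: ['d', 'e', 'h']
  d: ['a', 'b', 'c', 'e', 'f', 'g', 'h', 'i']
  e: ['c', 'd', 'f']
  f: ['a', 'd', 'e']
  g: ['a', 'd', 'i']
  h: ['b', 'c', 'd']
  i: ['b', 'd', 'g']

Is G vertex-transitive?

No

Vertex d is the only vertex of degree 8, so every automorphism fixes it; G is not vertex-transitive.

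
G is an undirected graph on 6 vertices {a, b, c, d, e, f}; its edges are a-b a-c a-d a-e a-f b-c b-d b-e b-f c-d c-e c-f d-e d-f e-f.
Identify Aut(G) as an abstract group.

S_6

Every vertex has degree 5, so G is the complete graph K_6. Any permutation of the 6 vertices preserves K_6, so Aut(K_6) = S_6 of order 6! = 720.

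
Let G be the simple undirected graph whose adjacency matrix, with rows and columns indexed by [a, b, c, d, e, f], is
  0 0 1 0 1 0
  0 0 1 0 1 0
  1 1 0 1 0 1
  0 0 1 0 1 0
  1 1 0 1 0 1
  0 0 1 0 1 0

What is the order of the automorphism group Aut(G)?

48

The vertices split by degree into {c, e} (degree 4) and {a, b, d, f} (degree 2); every edge runs between the two parts, so G is the complete bipartite graph K_{2,4}. The parts have unequal sizes, so no automorphism swaps them; each part is permuted independently, giving S_4 × S_2 of order 4!·2! = 48.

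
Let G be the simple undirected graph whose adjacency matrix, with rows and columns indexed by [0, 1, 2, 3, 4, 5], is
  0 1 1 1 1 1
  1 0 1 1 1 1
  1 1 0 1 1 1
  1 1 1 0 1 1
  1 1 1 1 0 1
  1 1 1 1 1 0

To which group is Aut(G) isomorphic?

Every vertex has degree 5, so G is the complete graph K_6. Any permutation of the 6 vertices preserves K_6, so Aut(K_6) = S_6 of order 6! = 720.

S_6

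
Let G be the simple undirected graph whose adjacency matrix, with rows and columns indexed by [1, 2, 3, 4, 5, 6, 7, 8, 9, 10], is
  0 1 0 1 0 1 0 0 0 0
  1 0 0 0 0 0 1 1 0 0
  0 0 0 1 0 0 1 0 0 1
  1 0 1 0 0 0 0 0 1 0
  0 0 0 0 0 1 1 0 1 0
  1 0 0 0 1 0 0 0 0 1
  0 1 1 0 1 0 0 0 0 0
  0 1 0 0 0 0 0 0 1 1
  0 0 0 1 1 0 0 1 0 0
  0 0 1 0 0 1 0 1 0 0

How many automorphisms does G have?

G is 3-regular on 10 vertices with no triangles and no 4-cycles (girth 5): this is the Petersen graph. It is a classical fact that the Petersen graph has automorphism group S_5 (order 120), arising from its description as the Kneser graph K(5,2).

120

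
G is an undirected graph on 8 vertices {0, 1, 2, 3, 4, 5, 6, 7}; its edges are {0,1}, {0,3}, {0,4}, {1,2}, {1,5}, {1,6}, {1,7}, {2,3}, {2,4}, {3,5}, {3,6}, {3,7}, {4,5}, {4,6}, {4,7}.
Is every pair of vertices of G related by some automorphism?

No

Automorphisms preserve degree, but G has vertices of degree 3 and vertices of degree 5; no automorphism maps one to the other, so G is not vertex-transitive.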